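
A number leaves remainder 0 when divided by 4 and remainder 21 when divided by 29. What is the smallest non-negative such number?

108

Write x = 0 + 4·k. Then 4·k ≡ 21 − 0 ≡ 21 (mod 29).
Need 4⁻¹ mod 29. Extended Euclid on (29, 4):
29 = 7·4 + 1
4 = 4·1 + 0
Back-substitute:
1 = 29 − 7·4
4⁻¹ ≡ 22 (mod 29), so k ≡ 22·21 ≡ 27 (mod 29).
x = 0 + 4·27 = 108.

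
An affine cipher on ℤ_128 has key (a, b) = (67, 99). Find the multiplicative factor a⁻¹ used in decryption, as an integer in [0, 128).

Run Euclid on (128, 67):
128 = 1·67 + 61
67 = 1·61 + 6
61 = 10·6 + 1
6 = 6·1 + 0
The gcd is 1. Working backward:
1 = 61 − 10·6
1 = −10·67 + 11·61
1 = 11·128 − 21·67
Thus 67·(-21) ≡ 1 (mod 128); reducing, -21 mod 128 = 107.

107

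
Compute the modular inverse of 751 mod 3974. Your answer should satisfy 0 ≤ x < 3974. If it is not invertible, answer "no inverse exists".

Apply the Euclidean algorithm to 3974 and 751:
3974 = 5×751 + 219
751 = 3×219 + 94
219 = 2×94 + 31
94 = 3×31 + 1
31 = 31×1 + 0
Since gcd(751, 3974) = 1, back-substitute to write 1 as a combination:
1 = 94 − 3·31
1 = −3·219 + 7·94
1 = 7·751 − 24·219
1 = −24·3974 + 127·751
So 751·127 ≡ 1 (mod 3974).

127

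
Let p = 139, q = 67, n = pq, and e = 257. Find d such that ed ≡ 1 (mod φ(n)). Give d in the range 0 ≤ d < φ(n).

4997

φ(n) = (p−1)(q−1) = 138·66 = 9108.
Need d with 257·d ≡ 1 (mod 9108). Apply the extended Euclidean algorithm:
9108 = 35×257 + 113
257 = 2×113 + 31
113 = 3×31 + 20
31 = 1×20 + 11
20 = 1×11 + 9
11 = 1×9 + 2
9 = 4×2 + 1
2 = 2×1 + 0
Back-substitute:
1 = 9 − 4·2
1 = −4·11 + 5·9
1 = 5·20 − 9·11
1 = −9·31 + 14·20
1 = 14·113 − 51·31
1 = −51·257 + 116·113
1 = 116·9108 − 4111·257
So 257·(-4111) ≡ 1 (mod 9108), hence d ≡ -4111 ≡ 4997 (mod 9108).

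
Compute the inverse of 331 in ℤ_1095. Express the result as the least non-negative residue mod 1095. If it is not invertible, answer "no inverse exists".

526

Run Euclid on (1095, 331):
1095 = 3·331 + 102
331 = 3·102 + 25
102 = 4·25 + 2
25 = 12·2 + 1
2 = 2·1 + 0
The gcd is 1. Working backward:
1 = 25 − 12·2
1 = −12·102 + 49·25
1 = 49·331 − 159·102
1 = −159·1095 + 526·331
So 331·526 ≡ 1 (mod 1095).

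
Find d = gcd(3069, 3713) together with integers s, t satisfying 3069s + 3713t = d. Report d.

Repeated division:
3713 = 1×3069 + 644
3069 = 4×644 + 493
644 = 1×493 + 151
493 = 3×151 + 40
151 = 3×40 + 31
40 = 1×31 + 9
31 = 3×9 + 4
9 = 2×4 + 1
4 = 4×1 + 0
gcd(3069, 3713) = 1.
Express as a combination:
1 = 9 − 2·4
1 = −2·31 + 7·9
1 = 7·40 − 9·31
1 = −9·151 + 34·40
1 = 34·493 − 111·151
1 = −111·644 + 145·493
1 = 145·3069 − 691·644
1 = −691·3713 + 836·3069
So 1 = (-691)·3713 + (836)·3069.

1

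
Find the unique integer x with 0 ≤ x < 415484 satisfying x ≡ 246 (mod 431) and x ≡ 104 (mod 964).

Write x = 246 + 431·k. Then 431·k ≡ 104 − 246 ≡ 822 (mod 964).
Need 431⁻¹ mod 964. Extended Euclid on (964, 431):
964 = 2·431 + 102
431 = 4·102 + 23
102 = 4·23 + 10
23 = 2·10 + 3
10 = 3·3 + 1
3 = 3·1 + 0
Back-substitute:
1 = 10 − 3·3
1 = −3·23 + 7·10
1 = 7·102 − 31·23
1 = −31·431 + 131·102
1 = 131·964 − 293·431
431⁻¹ ≡ 671 (mod 964), so k ≡ 671·822 ≡ 154 (mod 964).
x = 246 + 431·154 = 66620.

66620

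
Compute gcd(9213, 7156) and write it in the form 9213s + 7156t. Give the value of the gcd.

Euclidean algorithm:
9213 = 1·7156 + 2057
7156 = 3·2057 + 985
2057 = 2·985 + 87
985 = 11·87 + 28
87 = 3·28 + 3
28 = 9·3 + 1
3 = 3·1 + 0
gcd(9213, 7156) = 1.
Working backward:
1 = 28 − 9·3
1 = −9·87 + 28·28
1 = 28·985 − 317·87
1 = −317·2057 + 662·985
1 = 662·7156 − 2303·2057
1 = −2303·9213 + 2965·7156
So 1 = (-2303)·9213 + (2965)·7156.

1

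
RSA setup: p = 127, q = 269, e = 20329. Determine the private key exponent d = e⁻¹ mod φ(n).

14953

φ(n) = (p−1)(q−1) = 126·268 = 33768.
Need d with 20329·d ≡ 1 (mod 33768). Apply the extended Euclidean algorithm:
33768 = 1·20329 + 13439
20329 = 1·13439 + 6890
13439 = 1·6890 + 6549
6890 = 1·6549 + 341
6549 = 19·341 + 70
341 = 4·70 + 61
70 = 1·61 + 9
61 = 6·9 + 7
9 = 1·7 + 2
7 = 3·2 + 1
2 = 2·1 + 0
Back-substitute:
1 = 7 − 3·2
1 = −3·9 + 4·7
1 = 4·61 − 27·9
1 = −27·70 + 31·61
1 = 31·341 − 151·70
1 = −151·6549 + 2900·341
1 = 2900·6890 − 3051·6549
1 = −3051·13439 + 5951·6890
1 = 5951·20329 − 9002·13439
1 = −9002·33768 + 14953·20329
So 20329·14953 ≡ 1 (mod 33768), hence d = 14953.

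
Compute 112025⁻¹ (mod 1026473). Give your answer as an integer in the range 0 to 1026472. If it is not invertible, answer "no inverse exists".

212011

Apply the Euclidean algorithm to 1026473 and 112025:
1026473 = 9×112025 + 18248
112025 = 6×18248 + 2537
18248 = 7×2537 + 489
2537 = 5×489 + 92
489 = 5×92 + 29
92 = 3×29 + 5
29 = 5×5 + 4
5 = 1×4 + 1
4 = 4×1 + 0
Since gcd(112025, 1026473) = 1, back-substitute to write 1 as a combination:
1 = 5 − 4
1 = −29 + 6·5
1 = 6·92 − 19·29
1 = −19·489 + 101·92
1 = 101·2537 − 524·489
1 = −524·18248 + 3769·2537
1 = 3769·112025 − 23138·18248
1 = −23138·1026473 + 212011·112025
So 112025·212011 ≡ 1 (mod 1026473).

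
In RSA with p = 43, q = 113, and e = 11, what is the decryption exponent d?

1283

φ(n) = (p−1)(q−1) = 42·112 = 4704.
Need d with 11·d ≡ 1 (mod 4704). Apply the extended Euclidean algorithm:
4704 = 427×11 + 7
11 = 1×7 + 4
7 = 1×4 + 3
4 = 1×3 + 1
3 = 3×1 + 0
Back-substitute:
1 = 4 − 3
1 = −7 + 2·4
1 = 2·11 − 3·7
1 = −3·4704 + 1283·11
So 11·1283 ≡ 1 (mod 4704), hence d = 1283.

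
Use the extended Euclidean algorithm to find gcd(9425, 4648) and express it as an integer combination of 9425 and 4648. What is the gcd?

1

Apply Euclid's algorithm to 9425 and 4648:
9425 = 2*4648 + 129
4648 = 36*129 + 4
129 = 32*4 + 1
4 = 4*1 + 0
gcd(9425, 4648) = 1.
Working backward:
1 = 129 − 32·4
1 = −32·4648 + 1153·129
1 = 1153·9425 − 2338·4648
So 1 = (1153)·9425 + (-2338)·4648.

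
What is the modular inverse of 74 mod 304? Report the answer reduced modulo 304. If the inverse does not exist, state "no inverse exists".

Compute gcd(74, 304):
304 = 4·74 + 8
74 = 9·8 + 2
8 = 4·2 + 0
The gcd is 2, not 1, hence no inverse exists.

no inverse exists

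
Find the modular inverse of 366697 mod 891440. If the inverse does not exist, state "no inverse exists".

219033

Extended Euclidean algorithm:
891440 = 2×366697 + 158046
366697 = 2×158046 + 50605
158046 = 3×50605 + 6231
50605 = 8×6231 + 757
6231 = 8×757 + 175
757 = 4×175 + 57
175 = 3×57 + 4
57 = 14×4 + 1
4 = 4×1 + 0
The gcd is 1. Working backward:
1 = 57 − 14·4
1 = −14·175 + 43·57
1 = 43·757 − 186·175
1 = −186·6231 + 1531·757
1 = 1531·50605 − 12434·6231
1 = −12434·158046 + 38833·50605
1 = 38833·366697 − 90100·158046
1 = −90100·891440 + 219033·366697
So 366697·219033 ≡ 1 (mod 891440).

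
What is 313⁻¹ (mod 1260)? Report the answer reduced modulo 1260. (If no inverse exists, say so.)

157

gcd(1260, 313) by repeated division:
1260 = 4×313 + 8
313 = 39×8 + 1
8 = 8×1 + 0
Since gcd(313, 1260) = 1, back-substitute to write 1 as a combination:
1 = 313 − 39·8
1 = −39·1260 + 157·313
So 313·157 ≡ 1 (mod 1260).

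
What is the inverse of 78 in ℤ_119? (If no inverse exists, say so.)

29

gcd(119, 78) by repeated division:
119 = 1*78 + 41
78 = 1*41 + 37
41 = 1*37 + 4
37 = 9*4 + 1
4 = 4*1 + 0
gcd = 1, so the inverse exists. Back-substitute:
1 = 37 − 9·4
1 = −9·41 + 10·37
1 = 10·78 − 19·41
1 = −19·119 + 29·78
So 78·29 ≡ 1 (mod 119).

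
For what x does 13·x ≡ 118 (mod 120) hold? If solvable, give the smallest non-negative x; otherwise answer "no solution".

46

First find gcd(13, 120):
120 = 9*13 + 3
13 = 4*3 + 1
3 = 3*1 + 0
gcd = 1, so a unique solution mod 120 exists.
Back-substitute for the Bézout coefficients:
1 = 13 − 4·3
1 = −4·120 + 37·13
So 13·(37) ≡ 1 (mod 120), giving 13⁻¹ ≡ 37.
x ≡ 13⁻¹·118 ≡ 37·118 ≡ 46 (mod 120).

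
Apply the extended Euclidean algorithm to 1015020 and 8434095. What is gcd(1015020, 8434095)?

15

Repeated division:
8434095 = 8·1015020 + 313935
1015020 = 3·313935 + 73215
313935 = 4·73215 + 21075
73215 = 3·21075 + 9990
21075 = 2·9990 + 1095
9990 = 9·1095 + 135
1095 = 8·135 + 15
135 = 9·15 + 0
gcd(1015020, 8434095) = 15.
Express as a combination:
15 = 1095 − 8·135
15 = −8·9990 + 73·1095
15 = 73·21075 − 154·9990
15 = −154·73215 + 535·21075
15 = 535·313935 − 2294·73215
15 = −2294·1015020 + 7417·313935
15 = 7417·8434095 − 61630·1015020
So 15 = (7417)·8434095 + (-61630)·1015020.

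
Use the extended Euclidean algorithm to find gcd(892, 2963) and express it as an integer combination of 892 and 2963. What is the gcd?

1

Euclidean algorithm:
2963 = 3*892 + 287
892 = 3*287 + 31
287 = 9*31 + 8
31 = 3*8 + 7
8 = 1*7 + 1
7 = 7*1 + 0
gcd(892, 2963) = 1.
Back-substituting:
1 = 8 − 7
1 = −31 + 4·8
1 = 4·287 − 37·31
1 = −37·892 + 115·287
1 = 115·2963 − 382·892
So 1 = (115)·2963 + (-382)·892.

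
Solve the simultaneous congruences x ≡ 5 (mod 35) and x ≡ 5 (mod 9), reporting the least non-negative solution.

Write x = 5 + 35·k. Then 35·k ≡ 5 − 5 ≡ 0 (mod 9).
Need 35⁻¹ mod 9. Extended Euclid on (9, 8):
9 = 1*8 + 1
8 = 8*1 + 0
Back-substitute:
1 = 9 − 8
35⁻¹ ≡ 8 (mod 9), so k ≡ 8·0 ≡ 0 (mod 9).
x = 5 + 35·0 = 5.

5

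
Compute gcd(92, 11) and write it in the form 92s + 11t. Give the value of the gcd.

1

Repeated division:
92 = 8·11 + 4
11 = 2·4 + 3
4 = 1·3 + 1
3 = 3·1 + 0
gcd(92, 11) = 1.
Working backward:
1 = 4 − 3
1 = −11 + 3·4
1 = 3·92 − 25·11
So 1 = (3)·92 + (-25)·11.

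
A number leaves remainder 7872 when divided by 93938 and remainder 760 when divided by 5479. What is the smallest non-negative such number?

Write x = 7872 + 93938·k. Then 93938·k ≡ 760 − 7872 ≡ 3846 (mod 5479).
Need 93938⁻¹ mod 5479. Extended Euclid on (5479, 795):
5479 = 6*795 + 709
795 = 1*709 + 86
709 = 8*86 + 21
86 = 4*21 + 2
21 = 10*2 + 1
2 = 2*1 + 0
Back-substitute:
1 = 21 − 10·2
1 = −10·86 + 41·21
1 = 41·709 − 338·86
1 = −338·795 + 379·709
1 = 379·5479 − 2612·795
93938⁻¹ ≡ 2867 (mod 5479), so k ≡ 2867·3846 ≡ 2734 (mod 5479).
x = 7872 + 93938·2734 = 256834364.

256834364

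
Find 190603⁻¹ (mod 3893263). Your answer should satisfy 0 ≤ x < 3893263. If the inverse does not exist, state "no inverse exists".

1285880

Run Euclid on (3893263, 190603):
3893263 = 20·190603 + 81203
190603 = 2·81203 + 28197
81203 = 2·28197 + 24809
28197 = 1·24809 + 3388
24809 = 7·3388 + 1093
3388 = 3·1093 + 109
1093 = 10·109 + 3
109 = 36·3 + 1
3 = 3·1 + 0
Since gcd(190603, 3893263) = 1, back-substitute to write 1 as a combination:
1 = 109 − 36·3
1 = −36·1093 + 361·109
1 = 361·3388 − 1119·1093
1 = −1119·24809 + 8194·3388
1 = 8194·28197 − 9313·24809
1 = −9313·81203 + 26820·28197
1 = 26820·190603 − 62953·81203
1 = −62953·3893263 + 1285880·190603
So 190603·1285880 ≡ 1 (mod 3893263).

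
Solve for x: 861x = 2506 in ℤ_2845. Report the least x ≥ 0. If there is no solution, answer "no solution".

2686

First find gcd(861, 2845):
2845 = 3*861 + 262
861 = 3*262 + 75
262 = 3*75 + 37
75 = 2*37 + 1
37 = 37*1 + 0
gcd = 1, so a unique solution mod 2845 exists.
Back-substitute for the Bézout coefficients:
1 = 75 − 2·37
1 = −2·262 + 7·75
1 = 7·861 − 23·262
1 = −23·2845 + 76·861
So 861·(76) ≡ 1 (mod 2845), giving 861⁻¹ ≡ 76.
x ≡ 861⁻¹·2506 ≡ 76·2506 ≡ 2686 (mod 2845).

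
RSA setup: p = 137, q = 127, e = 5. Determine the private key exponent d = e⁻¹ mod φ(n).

φ(n) = (p−1)(q−1) = 136·126 = 17136.
Need d with 5·d ≡ 1 (mod 17136). Apply the extended Euclidean algorithm:
17136 = 3427·5 + 1
5 = 5·1 + 0
Back-substitute:
1 = 17136 − 3427·5
So 5·(-3427) ≡ 1 (mod 17136), hence d ≡ -3427 ≡ 13709 (mod 17136).

13709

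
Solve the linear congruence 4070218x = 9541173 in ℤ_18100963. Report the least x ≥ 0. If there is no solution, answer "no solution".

First find gcd(4070218, 18100963):
18100963 = 4*4070218 + 1820091
4070218 = 2*1820091 + 430036
1820091 = 4*430036 + 99947
430036 = 4*99947 + 30248
99947 = 3*30248 + 9203
30248 = 3*9203 + 2639
9203 = 3*2639 + 1286
2639 = 2*1286 + 67
1286 = 19*67 + 13
67 = 5*13 + 2
13 = 6*2 + 1
2 = 2*1 + 0
gcd = 1, so a unique solution mod 18100963 exists.
Back-substitute for the Bézout coefficients:
1 = 13 − 6·2
1 = −6·67 + 31·13
1 = 31·1286 − 595·67
1 = −595·2639 + 1221·1286
1 = 1221·9203 − 4258·2639
1 = −4258·30248 + 13995·9203
1 = 13995·99947 − 46243·30248
1 = −46243·430036 + 198967·99947
1 = 198967·1820091 − 842111·430036
1 = −842111·4070218 + 1883189·1820091
1 = 1883189·18100963 − 8374867·4070218
So 4070218·(-8374867) ≡ 1 (mod 18100963), giving 4070218⁻¹ ≡ 9726096.
x ≡ 4070218⁻¹·9541173 ≡ 9726096·9541173 ≡ 12730804 (mod 18100963).

12730804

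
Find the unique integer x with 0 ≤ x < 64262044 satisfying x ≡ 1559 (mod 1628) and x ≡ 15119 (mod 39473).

Write x = 1559 + 1628·k. Then 1628·k ≡ 15119 − 1559 ≡ 13560 (mod 39473).
Need 1628⁻¹ mod 39473. Extended Euclid on (39473, 1628):
39473 = 24×1628 + 401
1628 = 4×401 + 24
401 = 16×24 + 17
24 = 1×17 + 7
17 = 2×7 + 3
7 = 2×3 + 1
3 = 3×1 + 0
Back-substitute:
1 = 7 − 2·3
1 = −2·17 + 5·7
1 = 5·24 − 7·17
1 = −7·401 + 117·24
1 = 117·1628 − 475·401
1 = −475·39473 + 11517·1628
1628⁻¹ ≡ 11517 (mod 39473), so k ≡ 11517·13560 ≡ 15332 (mod 39473).
x = 1559 + 1628·15332 = 24962055.

24962055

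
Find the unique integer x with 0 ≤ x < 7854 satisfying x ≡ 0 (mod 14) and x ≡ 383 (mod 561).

Write x = 0 + 14·k. Then 14·k ≡ 383 − 0 ≡ 383 (mod 561).
Need 14⁻¹ mod 561. Extended Euclid on (561, 14):
561 = 40×14 + 1
14 = 14×1 + 0
Back-substitute:
1 = 561 − 40·14
14⁻¹ ≡ 521 (mod 561), so k ≡ 521·383 ≡ 388 (mod 561).
x = 0 + 14·388 = 5432.

5432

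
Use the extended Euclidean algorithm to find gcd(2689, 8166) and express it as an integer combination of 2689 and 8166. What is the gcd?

Repeated division:
8166 = 3*2689 + 99
2689 = 27*99 + 16
99 = 6*16 + 3
16 = 5*3 + 1
3 = 3*1 + 0
gcd(2689, 8166) = 1.
Working backward:
1 = 16 − 5·3
1 = −5·99 + 31·16
1 = 31·2689 − 842·99
1 = −842·8166 + 2557·2689
So 1 = (-842)·8166 + (2557)·2689.

1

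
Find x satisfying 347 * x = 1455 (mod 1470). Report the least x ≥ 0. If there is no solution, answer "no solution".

First find gcd(347, 1470):
1470 = 4×347 + 82
347 = 4×82 + 19
82 = 4×19 + 6
19 = 3×6 + 1
6 = 6×1 + 0
gcd = 1, so a unique solution mod 1470 exists.
Back-substitute for the Bézout coefficients:
1 = 19 − 3·6
1 = −3·82 + 13·19
1 = 13·347 − 55·82
1 = −55·1470 + 233·347
So 347·(233) ≡ 1 (mod 1470), giving 347⁻¹ ≡ 233.
x ≡ 347⁻¹·1455 ≡ 233·1455 ≡ 915 (mod 1470).

915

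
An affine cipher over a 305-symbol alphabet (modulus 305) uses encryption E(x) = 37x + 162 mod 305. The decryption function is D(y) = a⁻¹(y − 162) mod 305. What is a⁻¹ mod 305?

33

Apply the Euclidean algorithm to 305 and 37:
305 = 8*37 + 9
37 = 4*9 + 1
9 = 9*1 + 0
The gcd is 1. Working backward:
1 = 37 − 4·9
1 = −4·305 + 33·37
So 37·33 ≡ 1 (mod 305).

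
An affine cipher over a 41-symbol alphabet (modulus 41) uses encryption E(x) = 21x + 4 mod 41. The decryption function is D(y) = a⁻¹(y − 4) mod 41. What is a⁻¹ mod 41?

2

gcd(41, 21) by repeated division:
41 = 1*21 + 20
21 = 1*20 + 1
20 = 20*1 + 0
The gcd is 1. Working backward:
1 = 21 − 20
1 = −41 + 2·21
So 21·2 ≡ 1 (mod 41).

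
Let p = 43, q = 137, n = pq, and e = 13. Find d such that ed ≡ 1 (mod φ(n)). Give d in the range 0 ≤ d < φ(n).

2197

φ(n) = (p−1)(q−1) = 42·136 = 5712.
Need d with 13·d ≡ 1 (mod 5712). Apply the extended Euclidean algorithm:
5712 = 439*13 + 5
13 = 2*5 + 3
5 = 1*3 + 2
3 = 1*2 + 1
2 = 2*1 + 0
Back-substitute:
1 = 3 − 2
1 = −5 + 2·3
1 = 2·13 − 5·5
1 = −5·5712 + 2197·13
So 13·2197 ≡ 1 (mod 5712), hence d = 2197.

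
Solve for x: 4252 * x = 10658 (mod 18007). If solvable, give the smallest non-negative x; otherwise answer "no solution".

First find gcd(4252, 18007):
18007 = 4·4252 + 999
4252 = 4·999 + 256
999 = 3·256 + 231
256 = 1·231 + 25
231 = 9·25 + 6
25 = 4·6 + 1
6 = 6·1 + 0
gcd = 1, so a unique solution mod 18007 exists.
Back-substitute for the Bézout coefficients:
1 = 25 − 4·6
1 = −4·231 + 37·25
1 = 37·256 − 41·231
1 = −41·999 + 160·256
1 = 160·4252 − 681·999
1 = −681·18007 + 2884·4252
So 4252·(2884) ≡ 1 (mod 18007), giving 4252⁻¹ ≡ 2884.
x ≡ 4252⁻¹·10658 ≡ 2884·10658 ≡ 17730 (mod 18007).

17730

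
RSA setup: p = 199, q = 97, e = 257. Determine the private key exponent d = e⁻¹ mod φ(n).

φ(n) = (p−1)(q−1) = 198·96 = 19008.
Need d with 257·d ≡ 1 (mod 19008). Apply the extended Euclidean algorithm:
19008 = 73×257 + 247
257 = 1×247 + 10
247 = 24×10 + 7
10 = 1×7 + 3
7 = 2×3 + 1
3 = 3×1 + 0
Back-substitute:
1 = 7 − 2·3
1 = −2·10 + 3·7
1 = 3·247 − 74·10
1 = −74·257 + 77·247
1 = 77·19008 − 5695·257
So 257·(-5695) ≡ 1 (mod 19008), hence d ≡ -5695 ≡ 13313 (mod 19008).

13313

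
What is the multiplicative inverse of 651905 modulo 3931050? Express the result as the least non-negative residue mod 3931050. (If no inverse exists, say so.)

no inverse exists

Euclidean algorithm on 3931050, 651905:
3931050 = 6×651905 + 19620
651905 = 33×19620 + 4445
19620 = 4×4445 + 1840
4445 = 2×1840 + 765
1840 = 2×765 + 310
765 = 2×310 + 145
310 = 2×145 + 20
145 = 7×20 + 5
20 = 4×5 + 0
gcd(651905, 3931050) = 5 ≠ 1, so 651905 has no multiplicative inverse modulo 3931050.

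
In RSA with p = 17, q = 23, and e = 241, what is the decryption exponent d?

φ(n) = (p−1)(q−1) = 16·22 = 352.
Need d with 241·d ≡ 1 (mod 352). Apply the extended Euclidean algorithm:
352 = 1·241 + 111
241 = 2·111 + 19
111 = 5·19 + 16
19 = 1·16 + 3
16 = 5·3 + 1
3 = 3·1 + 0
Back-substitute:
1 = 16 − 5·3
1 = −5·19 + 6·16
1 = 6·111 − 35·19
1 = −35·241 + 76·111
1 = 76·352 − 111·241
So 241·(-111) ≡ 1 (mod 352), hence d ≡ -111 ≡ 241 (mod 352).

241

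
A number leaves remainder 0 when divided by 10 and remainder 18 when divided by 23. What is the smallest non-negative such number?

Write x = 0 + 10·k. Then 10·k ≡ 18 − 0 ≡ 18 (mod 23).
Need 10⁻¹ mod 23. Extended Euclid on (23, 10):
23 = 2×10 + 3
10 = 3×3 + 1
3 = 3×1 + 0
Back-substitute:
1 = 10 − 3·3
1 = −3·23 + 7·10
10⁻¹ ≡ 7 (mod 23), so k ≡ 7·18 ≡ 11 (mod 23).
x = 0 + 10·11 = 110.

110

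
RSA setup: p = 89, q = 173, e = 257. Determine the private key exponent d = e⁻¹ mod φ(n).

φ(n) = (p−1)(q−1) = 88·172 = 15136.
Need d with 257·d ≡ 1 (mod 15136). Apply the extended Euclidean algorithm:
15136 = 58*257 + 230
257 = 1*230 + 27
230 = 8*27 + 14
27 = 1*14 + 13
14 = 1*13 + 1
13 = 13*1 + 0
Back-substitute:
1 = 14 − 13
1 = −27 + 2·14
1 = 2·230 − 17·27
1 = −17·257 + 19·230
1 = 19·15136 − 1119·257
So 257·(-1119) ≡ 1 (mod 15136), hence d ≡ -1119 ≡ 14017 (mod 15136).

14017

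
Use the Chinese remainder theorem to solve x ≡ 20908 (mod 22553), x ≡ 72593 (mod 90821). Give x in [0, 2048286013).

2027197313

Write x = 20908 + 22553·k. Then 22553·k ≡ 72593 − 20908 ≡ 51685 (mod 90821).
Need 22553⁻¹ mod 90821. Extended Euclid on (90821, 22553):
90821 = 4*22553 + 609
22553 = 37*609 + 20
609 = 30*20 + 9
20 = 2*9 + 2
9 = 4*2 + 1
2 = 2*1 + 0
Back-substitute:
1 = 9 − 4·2
1 = −4·20 + 9·9
1 = 9·609 − 274·20
1 = −274·22553 + 10147·609
1 = 10147·90821 − 40862·22553
22553⁻¹ ≡ 49959 (mod 90821), so k ≡ 49959·51685 ≡ 89885 (mod 90821).
x = 20908 + 22553·89885 = 2027197313.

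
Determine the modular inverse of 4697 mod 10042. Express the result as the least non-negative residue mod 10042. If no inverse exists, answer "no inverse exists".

2495

gcd(10042, 4697) by repeated division:
10042 = 2×4697 + 648
4697 = 7×648 + 161
648 = 4×161 + 4
161 = 40×4 + 1
4 = 4×1 + 0
The gcd is 1. Working backward:
1 = 161 − 40·4
1 = −40·648 + 161·161
1 = 161·4697 − 1167·648
1 = −1167·10042 + 2495·4697
So 4697·2495 ≡ 1 (mod 10042).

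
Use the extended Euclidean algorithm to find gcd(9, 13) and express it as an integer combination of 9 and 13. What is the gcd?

Euclidean algorithm:
13 = 1*9 + 4
9 = 2*4 + 1
4 = 4*1 + 0
gcd(9, 13) = 1.
Working backward:
1 = 9 − 2·4
1 = −2·13 + 3·9
So 1 = (-2)·13 + (3)·9.

1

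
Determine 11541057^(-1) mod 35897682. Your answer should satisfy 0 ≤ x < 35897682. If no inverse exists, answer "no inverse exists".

no inverse exists

Euclidean algorithm on 35897682, 11541057:
35897682 = 3·11541057 + 1274511
11541057 = 9·1274511 + 70458
1274511 = 18·70458 + 6267
70458 = 11·6267 + 1521
6267 = 4·1521 + 183
1521 = 8·183 + 57
183 = 3·57 + 12
57 = 4·12 + 9
12 = 1·9 + 3
9 = 3·3 + 0
The gcd is 3, not 1, hence no inverse exists.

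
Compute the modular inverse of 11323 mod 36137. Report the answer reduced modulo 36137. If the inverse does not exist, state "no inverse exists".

6584

gcd(36137, 11323) by repeated division:
36137 = 3×11323 + 2168
11323 = 5×2168 + 483
2168 = 4×483 + 236
483 = 2×236 + 11
236 = 21×11 + 5
11 = 2×5 + 1
5 = 5×1 + 0
gcd = 1, so the inverse exists. Back-substitute:
1 = 11 − 2·5
1 = −2·236 + 43·11
1 = 43·483 − 88·236
1 = −88·2168 + 395·483
1 = 395·11323 − 2063·2168
1 = −2063·36137 + 6584·11323
So 11323·6584 ≡ 1 (mod 36137).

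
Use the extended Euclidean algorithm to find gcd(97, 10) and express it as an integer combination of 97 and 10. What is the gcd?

Repeated division:
97 = 9·10 + 7
10 = 1·7 + 3
7 = 2·3 + 1
3 = 3·1 + 0
gcd(97, 10) = 1.
Back-substituting:
1 = 7 − 2·3
1 = −2·10 + 3·7
1 = 3·97 − 29·10
So 1 = (3)·97 + (-29)·10.

1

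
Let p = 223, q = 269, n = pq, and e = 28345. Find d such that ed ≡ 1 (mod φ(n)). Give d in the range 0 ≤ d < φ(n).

φ(n) = (p−1)(q−1) = 222·268 = 59496.
Need d with 28345·d ≡ 1 (mod 59496). Apply the extended Euclidean algorithm:
59496 = 2×28345 + 2806
28345 = 10×2806 + 285
2806 = 9×285 + 241
285 = 1×241 + 44
241 = 5×44 + 21
44 = 2×21 + 2
21 = 10×2 + 1
2 = 2×1 + 0
Back-substitute:
1 = 21 − 10·2
1 = −10·44 + 21·21
1 = 21·241 − 115·44
1 = −115·285 + 136·241
1 = 136·2806 − 1339·285
1 = −1339·28345 + 13526·2806
1 = 13526·59496 − 28391·28345
So 28345·(-28391) ≡ 1 (mod 59496), hence d ≡ -28391 ≡ 31105 (mod 59496).

31105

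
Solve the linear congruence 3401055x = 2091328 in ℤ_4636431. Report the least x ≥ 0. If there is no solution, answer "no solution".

gcd(3401055, 4636431):
4636431 = 1·3401055 + 1235376
3401055 = 2·1235376 + 930303
1235376 = 1·930303 + 305073
930303 = 3·305073 + 15084
305073 = 20·15084 + 3393
15084 = 4·3393 + 1512
3393 = 2·1512 + 369
1512 = 4·369 + 36
369 = 10·36 + 9
36 = 4·9 + 0
gcd = 9, but 9 ∤ 2091328, so the congruence has no solution.

no solution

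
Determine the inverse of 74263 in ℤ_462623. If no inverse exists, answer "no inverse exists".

Euclidean algorithm on 462623, 74263:
462623 = 6*74263 + 17045
74263 = 4*17045 + 6083
17045 = 2*6083 + 4879
6083 = 1*4879 + 1204
4879 = 4*1204 + 63
1204 = 19*63 + 7
63 = 9*7 + 0
The gcd is 7, not 1, hence no inverse exists.

no inverse exists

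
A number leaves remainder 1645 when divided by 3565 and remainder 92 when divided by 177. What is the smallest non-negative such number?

Write x = 1645 + 3565·k. Then 3565·k ≡ 92 − 1645 ≡ 40 (mod 177).
Need 3565⁻¹ mod 177. Extended Euclid on (177, 25):
177 = 7*25 + 2
25 = 12*2 + 1
2 = 2*1 + 0
Back-substitute:
1 = 25 − 12·2
1 = −12·177 + 85·25
3565⁻¹ ≡ 85 (mod 177), so k ≡ 85·40 ≡ 37 (mod 177).
x = 1645 + 3565·37 = 133550.

133550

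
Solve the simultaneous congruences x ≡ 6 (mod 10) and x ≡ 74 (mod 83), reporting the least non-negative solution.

406

Write x = 6 + 10·k. Then 10·k ≡ 74 − 6 ≡ 68 (mod 83).
Need 10⁻¹ mod 83. Extended Euclid on (83, 10):
83 = 8·10 + 3
10 = 3·3 + 1
3 = 3·1 + 0
Back-substitute:
1 = 10 − 3·3
1 = −3·83 + 25·10
10⁻¹ ≡ 25 (mod 83), so k ≡ 25·68 ≡ 40 (mod 83).
x = 6 + 10·40 = 406.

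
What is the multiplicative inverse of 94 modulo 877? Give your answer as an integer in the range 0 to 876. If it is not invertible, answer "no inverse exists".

28

Run Euclid on (877, 94):
877 = 9·94 + 31
94 = 3·31 + 1
31 = 31·1 + 0
The gcd is 1. Working backward:
1 = 94 − 3·31
1 = −3·877 + 28·94
So 94·28 ≡ 1 (mod 877).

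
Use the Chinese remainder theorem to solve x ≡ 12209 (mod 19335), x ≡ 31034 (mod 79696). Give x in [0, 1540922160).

Write x = 12209 + 19335·k. Then 19335·k ≡ 31034 − 12209 ≡ 18825 (mod 79696).
Need 19335⁻¹ mod 79696. Extended Euclid on (79696, 19335):
79696 = 4·19335 + 2356
19335 = 8·2356 + 487
2356 = 4·487 + 408
487 = 1·408 + 79
408 = 5·79 + 13
79 = 6·13 + 1
13 = 13·1 + 0
Back-substitute:
1 = 79 − 6·13
1 = −6·408 + 31·79
1 = 31·487 − 37·408
1 = −37·2356 + 179·487
1 = 179·19335 − 1469·2356
1 = −1469·79696 + 6055·19335
19335⁻¹ ≡ 6055 (mod 79696), so k ≡ 6055·18825 ≡ 20095 (mod 79696).
x = 12209 + 19335·20095 = 388549034.

388549034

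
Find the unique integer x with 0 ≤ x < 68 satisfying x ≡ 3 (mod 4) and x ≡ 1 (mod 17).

Write x = 3 + 4·k. Then 4·k ≡ 1 − 3 ≡ 15 (mod 17).
Need 4⁻¹ mod 17. Extended Euclid on (17, 4):
17 = 4*4 + 1
4 = 4*1 + 0
Back-substitute:
1 = 17 − 4·4
4⁻¹ ≡ 13 (mod 17), so k ≡ 13·15 ≡ 8 (mod 17).
x = 3 + 4·8 = 35.

35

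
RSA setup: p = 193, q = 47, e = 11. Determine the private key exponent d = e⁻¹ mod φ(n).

803

φ(n) = (p−1)(q−1) = 192·46 = 8832.
Need d with 11·d ≡ 1 (mod 8832). Apply the extended Euclidean algorithm:
8832 = 802×11 + 10
11 = 1×10 + 1
10 = 10×1 + 0
Back-substitute:
1 = 11 − 10
1 = −8832 + 803·11
So 11·803 ≡ 1 (mod 8832), hence d = 803.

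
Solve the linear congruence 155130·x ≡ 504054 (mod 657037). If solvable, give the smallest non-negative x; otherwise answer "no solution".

461060

First find gcd(155130, 657037):
657037 = 4·155130 + 36517
155130 = 4·36517 + 9062
36517 = 4·9062 + 269
9062 = 33·269 + 185
269 = 1·185 + 84
185 = 2·84 + 17
84 = 4·17 + 16
17 = 1·16 + 1
16 = 16·1 + 0
gcd = 1, so a unique solution mod 657037 exists.
Back-substitute for the Bézout coefficients:
1 = 17 − 16
1 = −84 + 5·17
1 = 5·185 − 11·84
1 = −11·269 + 16·185
1 = 16·9062 − 539·269
1 = −539·36517 + 2172·9062
1 = 2172·155130 − 9227·36517
1 = −9227·657037 + 39080·155130
So 155130·(39080) ≡ 1 (mod 657037), giving 155130⁻¹ ≡ 39080.
x ≡ 155130⁻¹·504054 ≡ 39080·504054 ≡ 461060 (mod 657037).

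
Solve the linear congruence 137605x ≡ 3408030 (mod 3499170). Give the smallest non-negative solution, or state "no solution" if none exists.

First find gcd(137605, 3499170):
3499170 = 25·137605 + 59045
137605 = 2·59045 + 19515
59045 = 3·19515 + 500
19515 = 39·500 + 15
500 = 33·15 + 5
15 = 3·5 + 0
gcd = 5 and 5 | 3408030, so solutions exist. Divide through by 5: 27521x ≡ 681606 (mod 699834).
Now find 27521⁻¹ mod 699834:
699834 = 25*27521 + 11809
27521 = 2*11809 + 3903
11809 = 3*3903 + 100
3903 = 39*100 + 3
100 = 33*3 + 1
3 = 3*1 + 0
Back-substitute:
1 = 100 − 33·3
1 = −33·3903 + 1288·100
1 = 1288·11809 − 3897·3903
1 = −3897·27521 + 9082·11809
1 = 9082·699834 − 230947·27521
So 27521·(-230947) ≡ 1 (mod 699834), i.e. 27521⁻¹ ≡ 468887.
Then x ≡ 468887·681606 ≡ 200406 (mod 699834); the smallest non-negative solution is x = 200406.

200406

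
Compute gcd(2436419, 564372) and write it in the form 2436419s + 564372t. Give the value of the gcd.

Euclidean algorithm:
2436419 = 4*564372 + 178931
564372 = 3*178931 + 27579
178931 = 6*27579 + 13457
27579 = 2*13457 + 665
13457 = 20*665 + 157
665 = 4*157 + 37
157 = 4*37 + 9
37 = 4*9 + 1
9 = 9*1 + 0
gcd(2436419, 564372) = 1.
Back-substituting:
1 = 37 − 4·9
1 = −4·157 + 17·37
1 = 17·665 − 72·157
1 = −72·13457 + 1457·665
1 = 1457·27579 − 2986·13457
1 = −2986·178931 + 19373·27579
1 = 19373·564372 − 61105·178931
1 = −61105·2436419 + 263793·564372
So 1 = (-61105)·2436419 + (263793)·564372.

1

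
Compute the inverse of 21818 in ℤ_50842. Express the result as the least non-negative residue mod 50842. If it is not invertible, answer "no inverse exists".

no inverse exists

Compute gcd(21818, 50842):
50842 = 2*21818 + 7206
21818 = 3*7206 + 200
7206 = 36*200 + 6
200 = 33*6 + 2
6 = 3*2 + 0
The gcd is 2, not 1, hence no inverse exists.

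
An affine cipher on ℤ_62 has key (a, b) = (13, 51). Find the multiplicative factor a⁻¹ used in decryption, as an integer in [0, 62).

Apply the Euclidean algorithm to 62 and 13:
62 = 4×13 + 10
13 = 1×10 + 3
10 = 3×3 + 1
3 = 3×1 + 0
The gcd is 1. Working backward:
1 = 10 − 3·3
1 = −3·13 + 4·10
1 = 4·62 − 19·13
Hence 13⁻¹ ≡ -19 ≡ 43 (mod 62).

43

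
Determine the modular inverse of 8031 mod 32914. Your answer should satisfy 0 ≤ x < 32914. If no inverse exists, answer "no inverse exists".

Extended Euclidean algorithm:
32914 = 4*8031 + 790
8031 = 10*790 + 131
790 = 6*131 + 4
131 = 32*4 + 3
4 = 1*3 + 1
3 = 3*1 + 0
Since gcd(8031, 32914) = 1, back-substitute to write 1 as a combination:
1 = 4 − 3
1 = −131 + 33·4
1 = 33·790 − 199·131
1 = −199·8031 + 2023·790
1 = 2023·32914 − 8291·8031
So 8031·(-8291) ≡ 1 (mod 32914), and -8291 ≡ 24623 (mod 32914).

24623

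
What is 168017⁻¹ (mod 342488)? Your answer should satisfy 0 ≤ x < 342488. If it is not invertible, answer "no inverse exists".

326409

Extended Euclidean algorithm:
342488 = 2×168017 + 6454
168017 = 26×6454 + 213
6454 = 30×213 + 64
213 = 3×64 + 21
64 = 3×21 + 1
21 = 21×1 + 0
Since gcd(168017, 342488) = 1, back-substitute to write 1 as a combination:
1 = 64 − 3·21
1 = −3·213 + 10·64
1 = 10·6454 − 303·213
1 = −303·168017 + 7888·6454
1 = 7888·342488 − 16079·168017
Hence 168017⁻¹ ≡ -16079 ≡ 326409 (mod 342488).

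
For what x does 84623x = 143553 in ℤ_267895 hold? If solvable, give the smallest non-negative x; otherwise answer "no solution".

First find gcd(84623, 267895):
267895 = 3×84623 + 14026
84623 = 6×14026 + 467
14026 = 30×467 + 16
467 = 29×16 + 3
16 = 5×3 + 1
3 = 3×1 + 0
gcd = 1, so a unique solution mod 267895 exists.
Back-substitute for the Bézout coefficients:
1 = 16 − 5·3
1 = −5·467 + 146·16
1 = 146·14026 − 4385·467
1 = −4385·84623 + 26456·14026
1 = 26456·267895 − 83753·84623
So 84623·(-83753) ≡ 1 (mod 267895), giving 84623⁻¹ ≡ 184142.
x ≡ 84623⁻¹·143553 ≡ 184142·143553 ≡ 133191 (mod 267895).

133191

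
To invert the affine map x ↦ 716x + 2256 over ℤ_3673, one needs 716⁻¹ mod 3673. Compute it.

Extended Euclidean algorithm:
3673 = 5×716 + 93
716 = 7×93 + 65
93 = 1×65 + 28
65 = 2×28 + 9
28 = 3×9 + 1
9 = 9×1 + 0
The gcd is 1. Working backward:
1 = 28 − 3·9
1 = −3·65 + 7·28
1 = 7·93 − 10·65
1 = −10·716 + 77·93
1 = 77·3673 − 395·716
So 716·(-395) ≡ 1 (mod 3673), and -395 ≡ 3278 (mod 3673).

3278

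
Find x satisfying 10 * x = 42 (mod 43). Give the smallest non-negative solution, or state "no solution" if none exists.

First find gcd(10, 43):
43 = 4×10 + 3
10 = 3×3 + 1
3 = 3×1 + 0
gcd = 1, so a unique solution mod 43 exists.
Back-substitute for the Bézout coefficients:
1 = 10 − 3·3
1 = −3·43 + 13·10
So 10·(13) ≡ 1 (mod 43), giving 10⁻¹ ≡ 13.
x ≡ 10⁻¹·42 ≡ 13·42 ≡ 30 (mod 43).

30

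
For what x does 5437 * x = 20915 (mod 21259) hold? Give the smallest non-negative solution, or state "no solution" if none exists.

10518

First find gcd(5437, 21259):
21259 = 3*5437 + 4948
5437 = 1*4948 + 489
4948 = 10*489 + 58
489 = 8*58 + 25
58 = 2*25 + 8
25 = 3*8 + 1
8 = 8*1 + 0
gcd = 1, so a unique solution mod 21259 exists.
Back-substitute for the Bézout coefficients:
1 = 25 − 3·8
1 = −3·58 + 7·25
1 = 7·489 − 59·58
1 = −59·4948 + 597·489
1 = 597·5437 − 656·4948
1 = −656·21259 + 2565·5437
So 5437·(2565) ≡ 1 (mod 21259), giving 5437⁻¹ ≡ 2565.
x ≡ 5437⁻¹·20915 ≡ 2565·20915 ≡ 10518 (mod 21259).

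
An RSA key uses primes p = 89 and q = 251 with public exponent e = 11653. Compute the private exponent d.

φ(n) = (p−1)(q−1) = 88·250 = 22000.
Need d with 11653·d ≡ 1 (mod 22000). Apply the extended Euclidean algorithm:
22000 = 1*11653 + 10347
11653 = 1*10347 + 1306
10347 = 7*1306 + 1205
1306 = 1*1205 + 101
1205 = 11*101 + 94
101 = 1*94 + 7
94 = 13*7 + 3
7 = 2*3 + 1
3 = 3*1 + 0
Back-substitute:
1 = 7 − 2·3
1 = −2·94 + 27·7
1 = 27·101 − 29·94
1 = −29·1205 + 346·101
1 = 346·1306 − 375·1205
1 = −375·10347 + 2971·1306
1 = 2971·11653 − 3346·10347
1 = −3346·22000 + 6317·11653
So 11653·6317 ≡ 1 (mod 22000), hence d = 6317.

6317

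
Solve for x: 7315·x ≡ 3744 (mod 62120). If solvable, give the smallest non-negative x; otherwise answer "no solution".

gcd(7315, 62120):
62120 = 8·7315 + 3600
7315 = 2·3600 + 115
3600 = 31·115 + 35
115 = 3·35 + 10
35 = 3·10 + 5
10 = 2·5 + 0
gcd = 5, but 5 ∤ 3744, so the congruence has no solution.

no solution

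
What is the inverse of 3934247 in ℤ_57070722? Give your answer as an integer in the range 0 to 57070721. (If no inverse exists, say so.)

13515599

gcd(57070722, 3934247) by repeated division:
57070722 = 14·3934247 + 1991264
3934247 = 1·1991264 + 1942983
1991264 = 1·1942983 + 48281
1942983 = 40·48281 + 11743
48281 = 4·11743 + 1309
11743 = 8·1309 + 1271
1309 = 1·1271 + 38
1271 = 33·38 + 17
38 = 2·17 + 4
17 = 4·4 + 1
4 = 4·1 + 0
Since gcd(3934247, 57070722) = 1, back-substitute to write 1 as a combination:
1 = 17 − 4·4
1 = −4·38 + 9·17
1 = 9·1271 − 301·38
1 = −301·1309 + 310·1271
1 = 310·11743 − 2781·1309
1 = −2781·48281 + 11434·11743
1 = 11434·1942983 − 460141·48281
1 = −460141·1991264 + 471575·1942983
1 = 471575·3934247 − 931716·1991264
1 = −931716·57070722 + 13515599·3934247
So 3934247·13515599 ≡ 1 (mod 57070722).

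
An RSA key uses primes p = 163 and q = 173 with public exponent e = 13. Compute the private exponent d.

10717

φ(n) = (p−1)(q−1) = 162·172 = 27864.
Need d with 13·d ≡ 1 (mod 27864). Apply the extended Euclidean algorithm:
27864 = 2143*13 + 5
13 = 2*5 + 3
5 = 1*3 + 2
3 = 1*2 + 1
2 = 2*1 + 0
Back-substitute:
1 = 3 − 2
1 = −5 + 2·3
1 = 2·13 − 5·5
1 = −5·27864 + 10717·13
So 13·10717 ≡ 1 (mod 27864), hence d = 10717.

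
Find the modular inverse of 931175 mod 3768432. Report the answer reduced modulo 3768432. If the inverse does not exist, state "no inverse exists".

732023

Apply the Euclidean algorithm to 3768432 and 931175:
3768432 = 4*931175 + 43732
931175 = 21*43732 + 12803
43732 = 3*12803 + 5323
12803 = 2*5323 + 2157
5323 = 2*2157 + 1009
2157 = 2*1009 + 139
1009 = 7*139 + 36
139 = 3*36 + 31
36 = 1*31 + 5
31 = 6*5 + 1
5 = 5*1 + 0
gcd = 1, so the inverse exists. Back-substitute:
1 = 31 − 6·5
1 = −6·36 + 7·31
1 = 7·139 − 27·36
1 = −27·1009 + 196·139
1 = 196·2157 − 419·1009
1 = −419·5323 + 1034·2157
1 = 1034·12803 − 2487·5323
1 = −2487·43732 + 8495·12803
1 = 8495·931175 − 180882·43732
1 = −180882·3768432 + 732023·931175
So 931175·732023 ≡ 1 (mod 3768432).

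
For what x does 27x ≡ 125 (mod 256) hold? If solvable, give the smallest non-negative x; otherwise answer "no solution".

71

First find gcd(27, 256):
256 = 9·27 + 13
27 = 2·13 + 1
13 = 13·1 + 0
gcd = 1, so a unique solution mod 256 exists.
Back-substitute for the Bézout coefficients:
1 = 27 − 2·13
1 = −2·256 + 19·27
So 27·(19) ≡ 1 (mod 256), giving 27⁻¹ ≡ 19.
x ≡ 27⁻¹·125 ≡ 19·125 ≡ 71 (mod 256).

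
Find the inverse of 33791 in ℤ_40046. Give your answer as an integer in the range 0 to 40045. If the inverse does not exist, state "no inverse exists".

Run Euclid on (40046, 33791):
40046 = 1*33791 + 6255
33791 = 5*6255 + 2516
6255 = 2*2516 + 1223
2516 = 2*1223 + 70
1223 = 17*70 + 33
70 = 2*33 + 4
33 = 8*4 + 1
4 = 4*1 + 0
The gcd is 1. Working backward:
1 = 33 − 8·4
1 = −8·70 + 17·33
1 = 17·1223 − 297·70
1 = −297·2516 + 611·1223
1 = 611·6255 − 1519·2516
1 = −1519·33791 + 8206·6255
1 = 8206·40046 − 9725·33791
Hence 33791⁻¹ ≡ -9725 ≡ 30321 (mod 40046).

30321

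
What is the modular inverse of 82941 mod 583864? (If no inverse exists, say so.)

181021

gcd(583864, 82941) by repeated division:
583864 = 7×82941 + 3277
82941 = 25×3277 + 1016
3277 = 3×1016 + 229
1016 = 4×229 + 100
229 = 2×100 + 29
100 = 3×29 + 13
29 = 2×13 + 3
13 = 4×3 + 1
3 = 3×1 + 0
Since gcd(82941, 583864) = 1, back-substitute to write 1 as a combination:
1 = 13 − 4·3
1 = −4·29 + 9·13
1 = 9·100 − 31·29
1 = −31·229 + 71·100
1 = 71·1016 − 315·229
1 = −315·3277 + 1016·1016
1 = 1016·82941 − 25715·3277
1 = −25715·583864 + 181021·82941
So 82941·181021 ≡ 1 (mod 583864).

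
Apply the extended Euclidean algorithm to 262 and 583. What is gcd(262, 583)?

Repeated division:
583 = 2×262 + 59
262 = 4×59 + 26
59 = 2×26 + 7
26 = 3×7 + 5
7 = 1×5 + 2
5 = 2×2 + 1
2 = 2×1 + 0
gcd(262, 583) = 1.
Back-substituting:
1 = 5 − 2·2
1 = −2·7 + 3·5
1 = 3·26 − 11·7
1 = −11·59 + 25·26
1 = 25·262 − 111·59
1 = −111·583 + 247·262
So 1 = (-111)·583 + (247)·262.

1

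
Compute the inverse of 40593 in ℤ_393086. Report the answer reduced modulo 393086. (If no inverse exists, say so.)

329765

Apply the Euclidean algorithm to 393086 and 40593:
393086 = 9*40593 + 27749
40593 = 1*27749 + 12844
27749 = 2*12844 + 2061
12844 = 6*2061 + 478
2061 = 4*478 + 149
478 = 3*149 + 31
149 = 4*31 + 25
31 = 1*25 + 6
25 = 4*6 + 1
6 = 6*1 + 0
Since gcd(40593, 393086) = 1, back-substitute to write 1 as a combination:
1 = 25 − 4·6
1 = −4·31 + 5·25
1 = 5·149 − 24·31
1 = −24·478 + 77·149
1 = 77·2061 − 332·478
1 = −332·12844 + 2069·2061
1 = 2069·27749 − 4470·12844
1 = −4470·40593 + 6539·27749
1 = 6539·393086 − 63321·40593
So 40593·(-63321) ≡ 1 (mod 393086), and -63321 ≡ 329765 (mod 393086).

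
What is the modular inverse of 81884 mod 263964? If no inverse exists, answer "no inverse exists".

Compute gcd(81884, 263964):
263964 = 3×81884 + 18312
81884 = 4×18312 + 8636
18312 = 2×8636 + 1040
8636 = 8×1040 + 316
1040 = 3×316 + 92
316 = 3×92 + 40
92 = 2×40 + 12
40 = 3×12 + 4
12 = 3×4 + 0
The gcd is 4, not 1, hence no inverse exists.

no inverse exists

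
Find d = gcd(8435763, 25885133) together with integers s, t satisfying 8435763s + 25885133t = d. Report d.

1

Apply Euclid's algorithm to 25885133 and 8435763:
25885133 = 3×8435763 + 577844
8435763 = 14×577844 + 345947
577844 = 1×345947 + 231897
345947 = 1×231897 + 114050
231897 = 2×114050 + 3797
114050 = 30×3797 + 140
3797 = 27×140 + 17
140 = 8×17 + 4
17 = 4×4 + 1
4 = 4×1 + 0
gcd(8435763, 25885133) = 1.
Working backward:
1 = 17 − 4·4
1 = −4·140 + 33·17
1 = 33·3797 − 895·140
1 = −895·114050 + 26883·3797
1 = 26883·231897 − 54661·114050
1 = −54661·345947 + 81544·231897
1 = 81544·577844 − 136205·345947
1 = −136205·8435763 + 1988414·577844
1 = 1988414·25885133 − 6101447·8435763
So 1 = (1988414)·25885133 + (-6101447)·8435763.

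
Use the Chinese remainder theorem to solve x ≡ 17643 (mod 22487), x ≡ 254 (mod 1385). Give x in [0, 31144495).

30442554

Write x = 17643 + 22487·k. Then 22487·k ≡ 254 − 17643 ≡ 616 (mod 1385).
Need 22487⁻¹ mod 1385. Extended Euclid on (1385, 327):
1385 = 4×327 + 77
327 = 4×77 + 19
77 = 4×19 + 1
19 = 19×1 + 0
Back-substitute:
1 = 77 − 4·19
1 = −4·327 + 17·77
1 = 17·1385 − 72·327
22487⁻¹ ≡ 1313 (mod 1385), so k ≡ 1313·616 ≡ 1353 (mod 1385).
x = 17643 + 22487·1353 = 30442554.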